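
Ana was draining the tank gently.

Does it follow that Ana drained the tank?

no

'was draining' is progressive; for an accomplishment like 'drain the tank', it doesn't entail completion.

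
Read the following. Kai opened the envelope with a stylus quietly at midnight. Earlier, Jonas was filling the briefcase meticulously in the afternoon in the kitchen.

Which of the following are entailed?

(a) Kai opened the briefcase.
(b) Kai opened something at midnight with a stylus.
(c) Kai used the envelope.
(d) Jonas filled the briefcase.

(b)

(a) Not entailed — Kai opened the envelope, not the briefcase; the briefcase belongs to the filling event.
(b) Entailed — every conjunct here is already in the original opening event.
(c) Not entailed — the envelope is the patient, not an instrument — Kai used a stylus.
(d) Not entailed — 'was filling' is progressive on an accomplishment; it does not entail the completed 'filled'.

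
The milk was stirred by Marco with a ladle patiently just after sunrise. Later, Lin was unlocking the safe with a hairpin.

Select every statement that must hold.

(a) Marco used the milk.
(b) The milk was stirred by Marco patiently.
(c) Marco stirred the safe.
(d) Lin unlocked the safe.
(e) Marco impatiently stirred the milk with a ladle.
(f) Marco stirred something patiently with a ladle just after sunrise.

(a) Not entailed — the milk is the patient, not an instrument — Marco used a ladle.
(b) Entailed — this follows by dropping conjuncts from the stirring event's description.
(c) Not entailed — Marco stirred the milk, not the safe; the safe belongs to the unlocking event.
(d) Not entailed — 'was unlocking' is progressive on an accomplishment; it does not entail the completed 'unlocked'.
(e) Not entailed — 'impatiently' adds a manner not in (and inconsistent with) the original.
(f) Entailed — generalizing the patient leaves a sub-description the original still satisfies.

(b), (f)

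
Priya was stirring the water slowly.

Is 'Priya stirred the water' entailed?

'stir' is atelic; if Priya was stirring the water, then Priya stirred the water (for some time).

yes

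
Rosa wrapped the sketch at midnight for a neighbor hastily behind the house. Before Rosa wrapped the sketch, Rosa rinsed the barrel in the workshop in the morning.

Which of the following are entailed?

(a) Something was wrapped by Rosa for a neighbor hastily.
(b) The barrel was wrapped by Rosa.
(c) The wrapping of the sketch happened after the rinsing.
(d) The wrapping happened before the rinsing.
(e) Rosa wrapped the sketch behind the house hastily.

(a) Entailed — this follows by dropping conjuncts from the wrapping event's description.
(b) Not entailed — Rosa wrapped the sketch, not the barrel; the barrel belongs to the rinsing event.
(c) Entailed — the narrative places the rinsing before the wrapping.
(d) Not entailed — the narrative places the rinsing before the wrapping, not after.
(e) Entailed — dropping 'for a neighbor', 'at midnight' leaves a sub-description the original still satisfies.

(a), (c), (e)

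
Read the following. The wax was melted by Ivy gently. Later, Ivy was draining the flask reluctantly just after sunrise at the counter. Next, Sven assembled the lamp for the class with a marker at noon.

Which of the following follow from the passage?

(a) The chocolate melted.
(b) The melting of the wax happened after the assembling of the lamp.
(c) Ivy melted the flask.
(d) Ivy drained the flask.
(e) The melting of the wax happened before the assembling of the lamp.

(a) Not entailed — the wax is what melted, not the chocolate.
(b) Not entailed — the narrative places the melting before the assembling, not after.
(c) Not entailed — Ivy melted the wax, not the flask; the flask belongs to the draining event.
(d) Not entailed — 'was draining' is progressive on an accomplishment; it does not entail the completed 'drained'.
(e) Entailed — the narrative places the melting before the assembling.

(e)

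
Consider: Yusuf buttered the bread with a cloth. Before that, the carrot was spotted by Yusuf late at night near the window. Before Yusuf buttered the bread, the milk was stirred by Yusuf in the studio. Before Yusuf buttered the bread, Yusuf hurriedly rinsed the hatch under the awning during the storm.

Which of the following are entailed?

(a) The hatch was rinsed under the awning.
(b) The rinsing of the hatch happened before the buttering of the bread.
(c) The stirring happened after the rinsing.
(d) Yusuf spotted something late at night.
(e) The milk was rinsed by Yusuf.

(a) Entailed — this follows by dropping conjuncts from the rinsing event's description.
(b) Entailed — the narrative places the rinsing before the buttering.
(c) Not entailed — the narrative doesn't order the rinsing relative to the stirring.
(d) Entailed — this follows by dropping conjuncts from the spotting event's description.
(e) Not entailed — Yusuf rinsed the hatch, not the milk; the milk belongs to the stirring event.

(a), (b), (d)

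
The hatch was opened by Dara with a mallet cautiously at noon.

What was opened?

'the hatch' marks the patient of the opening event.

the hatch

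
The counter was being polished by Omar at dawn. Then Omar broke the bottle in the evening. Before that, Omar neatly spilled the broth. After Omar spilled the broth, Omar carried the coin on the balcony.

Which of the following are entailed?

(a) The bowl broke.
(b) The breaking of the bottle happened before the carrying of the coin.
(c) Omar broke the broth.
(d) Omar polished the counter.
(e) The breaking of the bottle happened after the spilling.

(d), (e)

(a) Not entailed — the bottle is what broke, not the bowl.
(b) Not entailed — the narrative doesn't order the breaking relative to the carrying.
(c) Not entailed — Omar broke the bottle, not the broth; the broth belongs to the spilling event.
(d) Entailed — 'polish' is an activity; 'was polishing' entails that some polishing happened, so 'polished' holds.
(e) Entailed — the narrative places the spilling before the breaking.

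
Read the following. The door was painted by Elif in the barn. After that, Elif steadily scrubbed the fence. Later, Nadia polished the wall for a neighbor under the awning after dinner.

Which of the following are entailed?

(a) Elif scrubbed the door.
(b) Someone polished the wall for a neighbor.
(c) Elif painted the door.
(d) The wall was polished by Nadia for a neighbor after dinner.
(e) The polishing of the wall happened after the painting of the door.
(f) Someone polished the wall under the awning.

(b), (c), (d), (e), (f)

(a) Not entailed — Elif scrubbed the fence, not the door; the door belongs to the painting event.
(b) Entailed — the original entails any weakening of itself; this just drops 'after dinner', 'under the awning' and generalizes the agent.
(c) Entailed — every conjunct here is already in the original painting event.
(d) Entailed — the original entails any weakening of itself; this just drops 'under the awning'.
(e) Entailed — the narrative places the painting before the polishing.
(f) Entailed — dropping 'after dinner', 'for a neighbor' and generalizing the agent leaves a sub-description the original still satisfies.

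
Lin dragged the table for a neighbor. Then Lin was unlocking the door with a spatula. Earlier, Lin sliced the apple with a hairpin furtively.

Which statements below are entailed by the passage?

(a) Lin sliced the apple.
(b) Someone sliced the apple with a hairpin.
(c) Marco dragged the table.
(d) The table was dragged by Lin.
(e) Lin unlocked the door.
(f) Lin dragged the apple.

(a), (b), (d)

(a) Entailed — the original entails any weakening of itself; this just drops 'with a hairpin', 'furtively'.
(b) Entailed — this follows by dropping conjuncts from the slicing event's description.
(c) Not entailed — the passage has Lin dragging the table, not Marco.
(d) Entailed — dropping 'for a neighbor' leaves a sub-description the original still satisfies.
(e) Not entailed — 'was unlocking' is progressive on an accomplishment; it does not entail the completed 'unlocked'.
(f) Not entailed — Lin dragged the table, not the apple; the apple belongs to the slicing event.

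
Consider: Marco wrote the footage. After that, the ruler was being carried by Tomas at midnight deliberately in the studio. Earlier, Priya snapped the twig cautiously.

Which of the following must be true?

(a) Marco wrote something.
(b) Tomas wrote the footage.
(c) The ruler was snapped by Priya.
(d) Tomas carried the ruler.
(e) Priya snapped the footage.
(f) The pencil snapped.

(a), (d)

(a) Entailed — this follows by dropping conjuncts from the writing event's description.
(b) Not entailed — the passage has Marco writing the footage, not Tomas.
(c) Not entailed — Priya snapped the twig, not the ruler; the ruler belongs to the carrying event.
(d) Entailed — 'carry' is an activity; 'was carrying' entails that some carrying happened, so 'carried' holds.
(e) Not entailed — Priya snapped the twig, not the footage; the footage belongs to the writing event.
(f) Not entailed — the twig is what snapped, not the pencil.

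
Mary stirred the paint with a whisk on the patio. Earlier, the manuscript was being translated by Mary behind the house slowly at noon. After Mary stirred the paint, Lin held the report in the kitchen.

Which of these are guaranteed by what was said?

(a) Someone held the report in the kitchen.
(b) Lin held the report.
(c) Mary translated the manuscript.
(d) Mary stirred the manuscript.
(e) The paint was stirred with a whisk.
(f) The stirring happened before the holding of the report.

(a) Entailed — the original entails any weakening of itself; this just generalizes the agent.
(b) Entailed — the original entails any weakening of itself; this just drops 'in the kitchen'.
(c) Not entailed — 'was translating' is progressive on an accomplishment; it does not entail the completed 'translated'.
(d) Not entailed — Mary stirred the paint, not the manuscript; the manuscript belongs to the translating event.
(e) Entailed — the original entails any weakening of itself; this just drops 'on the patio' and generalizes the agent.
(f) Entailed — the narrative places the stirring before the holding.

(a), (b), (e), (f)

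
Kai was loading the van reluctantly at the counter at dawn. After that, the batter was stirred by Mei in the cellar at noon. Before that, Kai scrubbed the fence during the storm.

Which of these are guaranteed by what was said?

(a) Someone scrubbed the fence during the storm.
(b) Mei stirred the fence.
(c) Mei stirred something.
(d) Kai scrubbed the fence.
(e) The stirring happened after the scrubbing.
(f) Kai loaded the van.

(a) Entailed — generalizing the agent leaves a sub-description the original still satisfies.
(b) Not entailed — Mei stirred the batter, not the fence; the fence belongs to the scrubbing event.
(c) Entailed — this follows by dropping conjuncts from the stirring event's description.
(d) Entailed — every conjunct here is already in the original scrubbing event.
(e) Entailed — the narrative places the scrubbing before the stirring.
(f) Not entailed — 'was loading' is progressive on an accomplishment; it does not entail the completed 'loaded'.

(a), (c), (d), (e)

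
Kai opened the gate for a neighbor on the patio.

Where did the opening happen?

on the patio

'on the patio' marks the location of the opening event.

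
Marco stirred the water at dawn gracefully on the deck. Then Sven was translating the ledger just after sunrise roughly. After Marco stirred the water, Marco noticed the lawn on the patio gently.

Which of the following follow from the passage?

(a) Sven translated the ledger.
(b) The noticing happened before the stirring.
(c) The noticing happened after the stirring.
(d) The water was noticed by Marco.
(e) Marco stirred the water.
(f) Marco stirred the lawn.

(a) Not entailed — 'was translating' is progressive on an accomplishment; it does not entail the completed 'translated'.
(b) Not entailed — the narrative places the stirring before the noticing, not after.
(c) Entailed — the narrative places the stirring before the noticing.
(d) Not entailed — Marco noticed the lawn, not the water; the water belongs to the stirring event.
(e) Entailed — dropping 'on the deck', 'at dawn', 'gracefully' leaves a sub-description the original still satisfies.
(f) Not entailed — Marco stirred the water, not the lawn; the lawn belongs to the noticing event.

(c), (e)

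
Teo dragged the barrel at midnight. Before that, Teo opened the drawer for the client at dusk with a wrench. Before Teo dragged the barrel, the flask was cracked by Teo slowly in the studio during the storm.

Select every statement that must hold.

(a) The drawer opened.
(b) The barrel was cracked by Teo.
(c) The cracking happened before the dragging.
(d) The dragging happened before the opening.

(a), (c)

(a) Entailed — 'Teo opened the drawer' is causative; it entails the inchoative 'the drawer opened'.
(b) Not entailed — Teo cracked the flask, not the barrel; the barrel belongs to the dragging event.
(c) Entailed — the narrative places the cracking before the dragging.
(d) Not entailed — the narrative places the opening before the dragging, not after.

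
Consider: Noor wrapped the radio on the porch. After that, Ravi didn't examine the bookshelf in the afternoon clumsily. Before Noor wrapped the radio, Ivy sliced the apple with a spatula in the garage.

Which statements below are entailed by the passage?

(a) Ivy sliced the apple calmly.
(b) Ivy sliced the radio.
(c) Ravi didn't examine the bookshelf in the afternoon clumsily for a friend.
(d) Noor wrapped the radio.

(c), (d)

(a) Not entailed — 'calmly' adds information not in the original event.
(b) Not entailed — Ivy sliced the apple, not the radio; the radio belongs to the wrapping event.
(c) Entailed — under negation, adding a further restriction is entailed: if no such examining event occurred, none occurred for a friend either.
(d) Entailed — dropping 'on the porch' leaves a sub-description the original still satisfies.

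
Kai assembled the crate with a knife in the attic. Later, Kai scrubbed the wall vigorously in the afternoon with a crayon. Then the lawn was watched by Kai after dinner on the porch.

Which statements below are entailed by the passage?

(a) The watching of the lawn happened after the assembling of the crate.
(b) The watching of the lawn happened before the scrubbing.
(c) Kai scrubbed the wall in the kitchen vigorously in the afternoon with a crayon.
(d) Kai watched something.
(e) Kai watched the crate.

(a), (d)

(a) Entailed — the narrative places the assembling before the watching.
(b) Not entailed — the narrative places the scrubbing before the watching, not after.
(c) Not entailed — 'in the kitchen' adds information not in the original event.
(d) Entailed — this follows by dropping conjuncts from the watching event's description.
(e) Not entailed — Kai watched the lawn, not the crate; the crate belongs to the assembling event.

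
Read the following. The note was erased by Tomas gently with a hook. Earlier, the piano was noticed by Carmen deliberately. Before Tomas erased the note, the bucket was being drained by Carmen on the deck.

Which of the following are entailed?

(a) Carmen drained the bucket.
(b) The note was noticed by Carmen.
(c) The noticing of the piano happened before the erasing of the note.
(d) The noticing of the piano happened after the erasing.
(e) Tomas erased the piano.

(a) Not entailed — 'was draining' is progressive on an accomplishment; it does not entail the completed 'drained'.
(b) Not entailed — Carmen noticed the piano, not the note; the note belongs to the erasing event.
(c) Entailed — the narrative places the noticing before the erasing.
(d) Not entailed — the narrative places the noticing before the erasing, not after.
(e) Not entailed — Tomas erased the note, not the piano; the piano belongs to the noticing event.

(c)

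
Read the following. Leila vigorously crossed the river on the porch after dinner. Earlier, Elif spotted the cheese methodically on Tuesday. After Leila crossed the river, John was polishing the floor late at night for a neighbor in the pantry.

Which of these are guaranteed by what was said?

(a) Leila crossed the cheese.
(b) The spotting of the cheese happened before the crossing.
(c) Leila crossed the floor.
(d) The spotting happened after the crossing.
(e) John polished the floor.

(a) Not entailed — Leila crossed the river, not the cheese; the cheese belongs to the spotting event.
(b) Entailed — the narrative places the spotting before the crossing.
(c) Not entailed — Leila crossed the river, not the floor; the floor belongs to the polishing event.
(d) Not entailed — the narrative places the spotting before the crossing, not after.
(e) Entailed — 'polish' is an activity; 'was polishing' entails that some polishing happened, so 'polished' holds.

(b), (e)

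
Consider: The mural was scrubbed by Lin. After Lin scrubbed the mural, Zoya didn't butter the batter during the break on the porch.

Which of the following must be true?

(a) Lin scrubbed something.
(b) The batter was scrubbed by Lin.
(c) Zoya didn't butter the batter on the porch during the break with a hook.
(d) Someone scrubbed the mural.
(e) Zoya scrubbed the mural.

(a), (c), (d)

(a) Entailed — this follows by dropping conjuncts from the scrubbing event's description.
(b) Not entailed — Lin scrubbed the mural, not the batter; the batter belongs to the buttering event.
(c) Entailed — under negation, adding a further restriction is entailed: if no such buttering event occurred, none occurred with a hook either.
(d) Entailed — generalizing the agent leaves a sub-description the original still satisfies.
(e) Not entailed — the passage has Lin scrubbing the mural, not Zoya.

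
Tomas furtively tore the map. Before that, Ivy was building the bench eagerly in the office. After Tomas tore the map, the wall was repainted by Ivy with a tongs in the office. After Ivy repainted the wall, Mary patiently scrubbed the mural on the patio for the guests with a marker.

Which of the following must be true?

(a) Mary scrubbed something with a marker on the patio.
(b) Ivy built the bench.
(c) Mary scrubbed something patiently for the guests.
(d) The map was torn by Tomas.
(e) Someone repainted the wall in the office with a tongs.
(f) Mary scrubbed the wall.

(a) Entailed — dropping 'patiently', 'for the guests' and generalizing the patient leaves a sub-description the original still satisfies.
(b) Not entailed — 'was building' is progressive on an accomplishment; it does not entail the completed 'built'.
(c) Entailed — every conjunct here is already in the original scrubbing event.
(d) Entailed — this follows by dropping conjuncts from the tearing event's description.
(e) Entailed — this follows by dropping conjuncts from the repainting event's description.
(f) Not entailed — Mary scrubbed the mural, not the wall; the wall belongs to the repainting event.

(a), (c), (d), (e)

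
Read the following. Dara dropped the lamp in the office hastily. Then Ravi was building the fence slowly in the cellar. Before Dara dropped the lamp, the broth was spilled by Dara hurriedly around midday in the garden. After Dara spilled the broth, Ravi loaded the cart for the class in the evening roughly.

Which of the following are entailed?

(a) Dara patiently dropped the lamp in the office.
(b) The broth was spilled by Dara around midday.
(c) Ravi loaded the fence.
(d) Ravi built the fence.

(a) Not entailed — 'patiently' adds a manner not in (and inconsistent with) the original.
(b) Entailed — dropping 'in the garden', 'hurriedly' leaves a sub-description the original still satisfies.
(c) Not entailed — Ravi loaded the cart, not the fence; the fence belongs to the building event.
(d) Not entailed — 'was building' is progressive on an accomplishment; it does not entail the completed 'built'.

(b)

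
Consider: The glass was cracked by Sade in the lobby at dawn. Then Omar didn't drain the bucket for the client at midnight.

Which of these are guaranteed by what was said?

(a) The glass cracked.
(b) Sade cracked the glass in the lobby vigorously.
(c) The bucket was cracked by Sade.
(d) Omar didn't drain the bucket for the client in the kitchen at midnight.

(a) Entailed — 'Sade cracked the glass' is causative; it entails the inchoative 'the glass cracked'.
(b) Not entailed — 'vigorously' adds information not in the original event.
(c) Not entailed — Sade cracked the glass, not the bucket; the bucket belongs to the draining event.
(d) Entailed — under negation, adding a further restriction is entailed: if no such draining event occurred, none occurred in the kitchen either.

(a), (d)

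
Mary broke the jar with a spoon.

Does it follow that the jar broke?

'Mary broke the jar' is the causative; it entails the inchoative 'the jar broke'.

yes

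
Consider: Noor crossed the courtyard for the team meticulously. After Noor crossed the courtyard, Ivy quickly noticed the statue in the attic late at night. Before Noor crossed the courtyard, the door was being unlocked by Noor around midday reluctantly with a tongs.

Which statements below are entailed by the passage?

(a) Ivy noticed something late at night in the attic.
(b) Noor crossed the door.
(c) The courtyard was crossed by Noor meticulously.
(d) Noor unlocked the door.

(a) Entailed — this follows by dropping conjuncts from the noticing event's description.
(b) Not entailed — Noor crossed the courtyard, not the door; the door belongs to the unlocking event.
(c) Entailed — every conjunct here is already in the original crossing event.
(d) Not entailed — 'was unlocking' is progressive on an accomplishment; it does not entail the completed 'unlocked'.

(a), (c)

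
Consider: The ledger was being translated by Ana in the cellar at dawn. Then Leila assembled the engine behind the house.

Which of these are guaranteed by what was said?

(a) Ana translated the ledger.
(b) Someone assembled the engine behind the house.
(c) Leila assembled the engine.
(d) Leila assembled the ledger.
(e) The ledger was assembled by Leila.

(a) Not entailed — 'was translating' is progressive on an accomplishment; it does not entail the completed 'translated'.
(b) Entailed — every conjunct here is already in the original assembling event.
(c) Entailed — the original entails any weakening of itself; this just drops 'behind the house'.
(d) Not entailed — Leila assembled the engine, not the ledger; the ledger belongs to the translating event.
(e) Not entailed — Leila assembled the engine, not the ledger; the ledger belongs to the translating event.

(b), (c)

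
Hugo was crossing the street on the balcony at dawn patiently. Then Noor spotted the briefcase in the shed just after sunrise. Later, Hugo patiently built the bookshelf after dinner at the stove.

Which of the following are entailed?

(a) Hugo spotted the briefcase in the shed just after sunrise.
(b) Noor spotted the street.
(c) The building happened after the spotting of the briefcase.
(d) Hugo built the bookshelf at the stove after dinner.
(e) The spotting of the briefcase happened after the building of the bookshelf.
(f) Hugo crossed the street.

(a) Not entailed — the passage has Noor spotting the briefcase, not Hugo.
(b) Not entailed — Noor spotted the briefcase, not the street; the street belongs to the crossing event.
(c) Entailed — the narrative places the spotting before the building.
(d) Entailed — this follows by dropping conjuncts from the building event's description.
(e) Not entailed — the narrative places the spotting before the building, not after.
(f) Not entailed — 'was crossing' is progressive on an accomplishment; it does not entail the completed 'crossed'.

(c), (d)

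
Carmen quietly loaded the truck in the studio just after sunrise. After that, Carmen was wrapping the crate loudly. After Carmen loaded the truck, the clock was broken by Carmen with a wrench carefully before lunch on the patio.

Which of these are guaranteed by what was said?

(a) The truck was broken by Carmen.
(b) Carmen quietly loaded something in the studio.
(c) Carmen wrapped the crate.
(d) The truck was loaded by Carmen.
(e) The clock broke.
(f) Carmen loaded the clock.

(a) Not entailed — Carmen broke the clock, not the truck; the truck belongs to the loading event.
(b) Entailed — this follows by dropping conjuncts from the loading event's description.
(c) Not entailed — 'was wrapping' is progressive on an accomplishment; it does not entail the completed 'wrapped'.
(d) Entailed — every conjunct here is already in the original loading event.
(e) Entailed — 'Carmen broke the clock' is causative; it entails the inchoative 'the clock broke'.
(f) Not entailed — Carmen loaded the truck, not the clock; the clock belongs to the breaking event.

(b), (d), (e)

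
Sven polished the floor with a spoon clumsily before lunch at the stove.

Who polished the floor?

Sven

'Sven' marks the agent of the polishing event.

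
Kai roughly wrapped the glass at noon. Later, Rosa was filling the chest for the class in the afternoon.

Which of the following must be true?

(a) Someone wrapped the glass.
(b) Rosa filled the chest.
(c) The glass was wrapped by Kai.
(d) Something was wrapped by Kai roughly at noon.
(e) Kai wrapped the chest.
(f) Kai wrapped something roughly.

(a) Entailed — dropping 'at noon', 'roughly' and generalizing the agent leaves a sub-description the original still satisfies.
(b) Not entailed — 'was filling' is progressive on an accomplishment; it does not entail the completed 'filled'.
(c) Entailed — the original entails any weakening of itself; this just drops 'at noon', 'roughly'.
(d) Entailed — generalizing the patient leaves a sub-description the original still satisfies.
(e) Not entailed — Kai wrapped the glass, not the chest; the chest belongs to the filling event.
(f) Entailed — this follows by dropping conjuncts from the wrapping event's description.

(a), (c), (d), (f)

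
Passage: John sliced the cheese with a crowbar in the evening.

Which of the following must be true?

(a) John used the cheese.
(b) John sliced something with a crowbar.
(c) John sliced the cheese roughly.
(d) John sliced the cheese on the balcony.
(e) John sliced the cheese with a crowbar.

(a) Not entailed — the cheese is the patient, not an instrument — John used a crowbar.
(b) Entailed — this follows by dropping conjuncts from the slicing event's description.
(c) Not entailed — 'roughly' adds information not in the original event.
(d) Not entailed — 'on the balcony' adds information not in the original event.
(e) Entailed — the original entails any weakening of itself; this just drops 'in the evening'.

(b), (e)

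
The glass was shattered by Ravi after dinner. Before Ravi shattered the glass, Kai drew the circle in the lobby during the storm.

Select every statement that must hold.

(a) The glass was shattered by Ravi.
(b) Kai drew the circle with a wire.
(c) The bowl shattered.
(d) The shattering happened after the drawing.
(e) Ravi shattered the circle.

(a) Entailed — the original entails any weakening of itself; this just drops 'after dinner'.
(b) Not entailed — 'with a wire' adds information not in the original event.
(c) Not entailed — the glass is what shattered, not the bowl.
(d) Entailed — the narrative places the drawing before the shattering.
(e) Not entailed — Ravi shattered the glass, not the circle; the circle belongs to the drawing event.

(a), (d)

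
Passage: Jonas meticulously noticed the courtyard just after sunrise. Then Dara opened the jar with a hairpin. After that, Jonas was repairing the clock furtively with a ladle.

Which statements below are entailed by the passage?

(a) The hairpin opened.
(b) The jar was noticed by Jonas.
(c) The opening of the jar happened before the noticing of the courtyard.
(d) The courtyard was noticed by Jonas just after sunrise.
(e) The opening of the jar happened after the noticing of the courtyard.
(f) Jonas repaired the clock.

(a) Not entailed — the jar is what opened, not the hairpin.
(b) Not entailed — Jonas noticed the courtyard, not the jar; the jar belongs to the opening event.
(c) Not entailed — the narrative places the noticing before the opening, not after.
(d) Entailed — the original entails any weakening of itself; this just drops 'meticulously'.
(e) Entailed — the narrative places the noticing before the opening.
(f) Not entailed — 'was repairing' is progressive on an accomplishment; it does not entail the completed 'repaired'.

(d), (e)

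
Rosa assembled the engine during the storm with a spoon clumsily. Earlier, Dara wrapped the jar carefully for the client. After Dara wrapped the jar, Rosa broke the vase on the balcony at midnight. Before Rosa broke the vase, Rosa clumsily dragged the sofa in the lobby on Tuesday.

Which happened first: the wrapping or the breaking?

the wrapping

The connectives place the wrapping before the breaking.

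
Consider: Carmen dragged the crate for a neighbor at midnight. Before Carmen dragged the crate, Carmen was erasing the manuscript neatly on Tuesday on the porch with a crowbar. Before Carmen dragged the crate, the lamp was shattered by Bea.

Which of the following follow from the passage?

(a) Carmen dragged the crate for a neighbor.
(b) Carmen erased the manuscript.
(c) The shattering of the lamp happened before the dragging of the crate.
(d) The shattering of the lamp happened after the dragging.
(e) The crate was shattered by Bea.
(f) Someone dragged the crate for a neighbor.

(a), (c), (f)

(a) Entailed — every conjunct here is already in the original dragging event.
(b) Not entailed — 'was erasing' is progressive on an accomplishment; it does not entail the completed 'erased'.
(c) Entailed — the narrative places the shattering before the dragging.
(d) Not entailed — the narrative places the shattering before the dragging, not after.
(e) Not entailed — Bea shattered the lamp, not the crate; the crate belongs to the dragging event.
(f) Entailed — this follows by dropping conjuncts from the dragging event's description.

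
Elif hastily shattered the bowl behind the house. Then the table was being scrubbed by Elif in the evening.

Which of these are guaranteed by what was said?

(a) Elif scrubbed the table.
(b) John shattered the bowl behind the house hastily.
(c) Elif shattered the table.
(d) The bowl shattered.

(a) Entailed — 'scrub' is an activity; 'was scrubbing' entails that some scrubbing happened, so 'scrubbed' holds.
(b) Not entailed — the passage has Elif shattering the bowl, not John.
(c) Not entailed — Elif shattered the bowl, not the table; the table belongs to the scrubbing event.
(d) Entailed — 'Elif shattered the bowl' is causative; it entails the inchoative 'the bowl shattered'.

(a), (d)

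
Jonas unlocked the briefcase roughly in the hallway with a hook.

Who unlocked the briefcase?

'Jonas' marks the agent of the unlocking event.

Jonas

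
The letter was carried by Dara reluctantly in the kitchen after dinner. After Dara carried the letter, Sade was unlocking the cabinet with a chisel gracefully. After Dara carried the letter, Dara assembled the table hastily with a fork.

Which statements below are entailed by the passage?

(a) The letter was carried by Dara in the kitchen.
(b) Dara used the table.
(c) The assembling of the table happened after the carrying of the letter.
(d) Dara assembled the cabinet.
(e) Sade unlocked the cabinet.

(a) Entailed — the original entails any weakening of itself; this just drops 'after dinner', 'reluctantly'.
(b) Not entailed — the table is the patient, not an instrument — Dara used a fork.
(c) Entailed — the narrative places the carrying before the assembling.
(d) Not entailed — Dara assembled the table, not the cabinet; the cabinet belongs to the unlocking event.
(e) Not entailed — 'was unlocking' is progressive on an accomplishment; it does not entail the completed 'unlocked'.

(a), (c)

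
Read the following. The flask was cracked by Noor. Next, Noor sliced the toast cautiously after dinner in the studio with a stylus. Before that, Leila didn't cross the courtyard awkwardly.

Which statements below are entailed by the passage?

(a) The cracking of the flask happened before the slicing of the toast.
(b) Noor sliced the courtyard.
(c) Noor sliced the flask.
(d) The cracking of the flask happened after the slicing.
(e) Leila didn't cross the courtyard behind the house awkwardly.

(a) Entailed — the narrative places the cracking before the slicing.
(b) Not entailed — Noor sliced the toast, not the courtyard; the courtyard belongs to the crossing event.
(c) Not entailed — Noor sliced the toast, not the flask; the flask belongs to the cracking event.
(d) Not entailed — the narrative places the cracking before the slicing, not after.
(e) Entailed — under negation, adding a further restriction is entailed: if no such crossing event occurred, none occurred behind the house either.

(a), (e)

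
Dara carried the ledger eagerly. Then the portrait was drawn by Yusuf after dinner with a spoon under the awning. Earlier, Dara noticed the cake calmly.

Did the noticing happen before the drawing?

yes

The narrative orders the noticing before the drawing.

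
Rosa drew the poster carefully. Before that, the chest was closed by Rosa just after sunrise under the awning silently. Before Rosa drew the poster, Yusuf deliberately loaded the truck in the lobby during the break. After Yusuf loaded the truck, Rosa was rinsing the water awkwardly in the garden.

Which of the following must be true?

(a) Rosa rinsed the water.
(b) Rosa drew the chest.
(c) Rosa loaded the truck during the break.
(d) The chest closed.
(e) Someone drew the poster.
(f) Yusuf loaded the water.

(a) Entailed — 'rinse' is an activity; 'was rinsing' entails that some rinsing happened, so 'rinsed' holds.
(b) Not entailed — Rosa drew the poster, not the chest; the chest belongs to the closing event.
(c) Not entailed — the passage has Yusuf loading the truck, not Rosa.
(d) Entailed — 'Rosa closed the chest' is causative; it entails the inchoative 'the chest closed'.
(e) Entailed — every conjunct here is already in the original drawing event.
(f) Not entailed — Yusuf loaded the truck, not the water; the water belongs to the rinsing event.

(a), (d), (e)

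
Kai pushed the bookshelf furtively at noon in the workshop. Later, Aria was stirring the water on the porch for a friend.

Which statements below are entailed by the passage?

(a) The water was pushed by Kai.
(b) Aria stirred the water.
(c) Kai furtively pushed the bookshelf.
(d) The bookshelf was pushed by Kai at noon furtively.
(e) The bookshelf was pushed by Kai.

(a) Not entailed — Kai pushed the bookshelf, not the water; the water belongs to the stirring event.
(b) Entailed — 'stir' is an activity; 'was stirring' entails that some stirring happened, so 'stirred' holds.
(c) Entailed — every conjunct here is already in the original pushing event.
(d) Entailed — every conjunct here is already in the original pushing event.
(e) Entailed — this follows by dropping conjuncts from the pushing event's description.

(b), (c), (d), (e)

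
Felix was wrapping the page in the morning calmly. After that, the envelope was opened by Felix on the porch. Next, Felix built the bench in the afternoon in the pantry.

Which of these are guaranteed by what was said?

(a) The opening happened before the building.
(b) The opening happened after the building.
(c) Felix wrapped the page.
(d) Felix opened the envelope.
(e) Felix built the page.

(a), (d)

(a) Entailed — the narrative places the opening before the building.
(b) Not entailed — the narrative places the opening before the building, not after.
(c) Not entailed — 'was wrapping' is progressive on an accomplishment; it does not entail the completed 'wrapped'.
(d) Entailed — dropping 'on the porch' leaves a sub-description the original still satisfies.
(e) Not entailed — Felix built the bench, not the page; the page belongs to the wrapping event.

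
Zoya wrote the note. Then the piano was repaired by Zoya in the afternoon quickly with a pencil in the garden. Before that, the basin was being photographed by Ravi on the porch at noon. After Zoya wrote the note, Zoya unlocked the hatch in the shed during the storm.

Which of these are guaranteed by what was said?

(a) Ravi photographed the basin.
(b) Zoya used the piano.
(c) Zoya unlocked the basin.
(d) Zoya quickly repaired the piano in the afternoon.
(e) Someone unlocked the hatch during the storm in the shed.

(d), (e)

(a) Not entailed — 'was photographing' is progressive on an accomplishment; it does not entail the completed 'photographed'.
(b) Not entailed — the piano is the patient, not an instrument — Zoya used a pencil.
(c) Not entailed — Zoya unlocked the hatch, not the basin; the basin belongs to the photographing event.
(d) Entailed — every conjunct here is already in the original repairing event.
(e) Entailed — every conjunct here is already in the original unlocking event.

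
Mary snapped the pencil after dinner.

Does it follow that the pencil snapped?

'Mary snapped the pencil' is the causative; it entails the inchoative 'the pencil snapped'.

yes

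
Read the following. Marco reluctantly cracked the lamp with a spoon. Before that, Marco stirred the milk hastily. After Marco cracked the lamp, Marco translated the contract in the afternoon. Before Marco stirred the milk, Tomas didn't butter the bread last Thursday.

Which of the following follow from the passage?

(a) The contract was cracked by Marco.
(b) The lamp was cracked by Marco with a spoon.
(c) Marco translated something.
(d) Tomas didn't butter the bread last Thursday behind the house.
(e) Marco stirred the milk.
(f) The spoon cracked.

(b), (c), (d), (e)

(a) Not entailed — Marco cracked the lamp, not the contract; the contract belongs to the translating event.
(b) Entailed — this follows by dropping conjuncts from the cracking event's description.
(c) Entailed — dropping 'in the afternoon' and generalizing the patient leaves a sub-description the original still satisfies.
(d) Entailed — under negation, adding a further restriction is entailed: if no such buttering event occurred, none occurred behind the house either.
(e) Entailed — every conjunct here is already in the original stirring event.
(f) Not entailed — the lamp is what cracked, not the spoon.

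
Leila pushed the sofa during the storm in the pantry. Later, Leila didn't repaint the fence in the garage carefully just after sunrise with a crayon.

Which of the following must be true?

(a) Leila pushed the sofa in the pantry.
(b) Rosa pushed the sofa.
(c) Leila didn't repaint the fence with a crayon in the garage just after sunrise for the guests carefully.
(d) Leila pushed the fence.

(a) Entailed — every conjunct here is already in the original pushing event.
(b) Not entailed — the passage has Leila pushing the sofa, not Rosa.
(c) Entailed — under negation, adding a further restriction is entailed: if no such repainting event occurred, none occurred for the guests either.
(d) Not entailed — Leila pushed the sofa, not the fence; the fence belongs to the repainting event.

(a), (c)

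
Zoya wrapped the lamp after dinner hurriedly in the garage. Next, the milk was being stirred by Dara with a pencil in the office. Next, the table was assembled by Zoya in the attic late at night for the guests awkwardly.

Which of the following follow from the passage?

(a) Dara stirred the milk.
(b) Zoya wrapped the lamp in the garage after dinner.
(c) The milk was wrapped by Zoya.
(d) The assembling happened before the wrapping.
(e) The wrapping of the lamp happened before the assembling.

(a), (b), (e)

(a) Entailed — 'stir' is an activity; 'was stirring' entails that some stirring happened, so 'stirred' holds.
(b) Entailed — every conjunct here is already in the original wrapping event.
(c) Not entailed — Zoya wrapped the lamp, not the milk; the milk belongs to the stirring event.
(d) Not entailed — the narrative places the wrapping before the assembling, not after.
(e) Entailed — the narrative places the wrapping before the assembling.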